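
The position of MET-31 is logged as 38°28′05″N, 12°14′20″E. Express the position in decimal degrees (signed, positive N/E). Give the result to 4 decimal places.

+38.4681°, +12.2389°

lat: 38.4681° N → +38.4681°
lon: 12.2389° E → +12.2389°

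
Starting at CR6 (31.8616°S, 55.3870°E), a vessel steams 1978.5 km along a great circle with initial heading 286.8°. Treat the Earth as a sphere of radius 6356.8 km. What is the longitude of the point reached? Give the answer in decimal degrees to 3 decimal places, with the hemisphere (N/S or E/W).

36.466°E

δ = d/R = 1978.5/6356.8 = 0.311242 rad
φ₂ = arcsin(sin φ₁ cos δ + cos φ₁ sin δ cos θ)
   = arcsin(-0.52787·0.95195 + 0.84933·0.30624·0.28903) = -25.29828°
λ₂ = λ₁ + atan2(sin θ sin δ cos φ₁, cos δ − sin φ₁ sin φ₂) = 36.46570°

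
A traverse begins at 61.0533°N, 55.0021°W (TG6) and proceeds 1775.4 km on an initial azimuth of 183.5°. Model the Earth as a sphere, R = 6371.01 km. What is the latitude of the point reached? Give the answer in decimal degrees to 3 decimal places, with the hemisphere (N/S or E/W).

45.107°N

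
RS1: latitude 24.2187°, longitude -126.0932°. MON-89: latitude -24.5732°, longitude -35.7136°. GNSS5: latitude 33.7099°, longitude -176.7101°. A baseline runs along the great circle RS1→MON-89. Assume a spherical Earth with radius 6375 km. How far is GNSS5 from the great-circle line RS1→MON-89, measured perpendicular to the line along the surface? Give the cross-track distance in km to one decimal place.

δ₁₃ = central angle RS1→GNSS5 = 0.782676 rad  (haversine)
θ₁₃ = bearing RS1→GNSS5 = 294.249°,  θ₁₂ = bearing RS1→MON-89 = 112.505°
dₓₜ = R·arcsin(sin δ₁₃ · sin(θ₁₃ − θ₁₂)) = 6375·arcsin(0.70518·sin(181.744°)) = -136.836 km
|dₓₜ| = 136.836 km

136.8 km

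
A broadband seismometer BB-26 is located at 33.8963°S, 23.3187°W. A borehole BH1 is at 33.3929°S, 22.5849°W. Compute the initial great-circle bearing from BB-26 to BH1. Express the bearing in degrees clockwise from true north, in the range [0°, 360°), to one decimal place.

Δλ = 0.7338°
y = sin Δλ · cos φ₂ = 0.010693
x = cos φ₁ sin φ₂ − sin φ₁ cos φ₂ cos Δλ = 0.008748
θ = atan2(y, x) = 50.7133° → 50.7133° (mod 360°)

50.7°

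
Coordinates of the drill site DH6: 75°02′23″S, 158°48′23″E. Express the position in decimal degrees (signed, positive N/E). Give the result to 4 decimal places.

lat: 75.0397° S → -75.0397°
lon: 158.8064° E → +158.8064°

-75.0397°, +158.8064°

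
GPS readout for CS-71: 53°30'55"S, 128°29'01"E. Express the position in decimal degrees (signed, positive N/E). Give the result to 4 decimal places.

-53.5153°, +128.4836°

lat: 53.5153° S → -53.5153°
lon: 128.4836° E → +128.4836°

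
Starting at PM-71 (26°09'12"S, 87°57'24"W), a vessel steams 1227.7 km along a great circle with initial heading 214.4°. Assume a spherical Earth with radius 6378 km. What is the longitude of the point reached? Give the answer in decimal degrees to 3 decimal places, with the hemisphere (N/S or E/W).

PM-71: φ = -26.15333°, λ = -87.95667°
δ = d/R = 1227.7/6378 = 0.192490 rad
φ₂ = arcsin(sin φ₁ cos δ + cos φ₁ sin δ cos θ)
   = arcsin(-0.44077·0.98153 + 0.89762·0.19130·-0.82511) = -35.05205°
λ₂ = λ₁ + atan2(sin θ sin δ cos φ₁, cos δ − sin φ₁ sin φ₂) = -95.54332°

95.543°W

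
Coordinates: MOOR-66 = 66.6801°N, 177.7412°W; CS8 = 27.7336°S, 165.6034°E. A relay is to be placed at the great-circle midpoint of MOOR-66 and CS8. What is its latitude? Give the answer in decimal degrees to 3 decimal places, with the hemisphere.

19.637°N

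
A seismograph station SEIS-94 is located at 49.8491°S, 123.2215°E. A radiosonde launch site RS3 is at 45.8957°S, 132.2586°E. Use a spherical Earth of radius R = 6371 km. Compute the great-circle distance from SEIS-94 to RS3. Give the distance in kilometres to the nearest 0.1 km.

803.9 km

Δφ = 3.9534°,  Δλ = 9.0371°
a = sin²(Δφ/2) + cos φ₁ cos φ₂ sin²(Δλ/2) = 0.003975
c = 2·arcsin(√a) = 0.126180 rad = 7.2296°
d = R·c = 6371 × 0.126180 = 803.9 km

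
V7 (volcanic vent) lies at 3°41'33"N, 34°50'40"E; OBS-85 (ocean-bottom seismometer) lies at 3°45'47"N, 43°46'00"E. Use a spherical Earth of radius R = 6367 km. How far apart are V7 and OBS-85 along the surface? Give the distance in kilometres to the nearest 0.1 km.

V7: φ = +3.69250°, λ = +34.84444°
OBS-85: φ = +3.76306°, λ = +43.76667°
Δφ = 0.0706°,  Δλ = 8.9222°
a = sin²(Δφ/2) + cos φ₁ cos φ₂ sin²(Δλ/2) = 0.006025
c = 2·arcsin(√a) = 0.155397 rad = 8.9036°
d = R·c = 6367 × 0.155397 = 989.4 km

989.4 km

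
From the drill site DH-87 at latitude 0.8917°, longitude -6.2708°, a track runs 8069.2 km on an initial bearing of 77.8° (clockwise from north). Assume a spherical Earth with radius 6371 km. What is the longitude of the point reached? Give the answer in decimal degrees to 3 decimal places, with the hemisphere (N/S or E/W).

66.097°E

δ = d/R = 8069.2/6371 = 1.266552 rad
φ₂ = arcsin(sin φ₁ cos δ + cos φ₁ sin δ cos θ)
   = arcsin(0.01556·0.29957 + 0.99988·0.95407·0.21132) = 11.90310°
λ₂ = λ₁ + atan2(sin θ sin δ cos φ₁, cos δ − sin φ₁ sin φ₂) = 66.09661°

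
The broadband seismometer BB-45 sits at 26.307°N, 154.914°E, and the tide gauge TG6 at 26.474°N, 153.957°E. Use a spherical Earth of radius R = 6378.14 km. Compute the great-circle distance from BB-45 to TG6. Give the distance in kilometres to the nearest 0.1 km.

Δφ = 0.1670°,  Δλ = -0.9570°
a = sin²(Δφ/2) + cos φ₁ cos φ₂ sin²(Δλ/2) = 0.000058
c = 2·arcsin(√a) = 0.015243 rad = 0.8734°
d = R·c = 6378.14 × 0.015243 = 97.2 km

97.2 km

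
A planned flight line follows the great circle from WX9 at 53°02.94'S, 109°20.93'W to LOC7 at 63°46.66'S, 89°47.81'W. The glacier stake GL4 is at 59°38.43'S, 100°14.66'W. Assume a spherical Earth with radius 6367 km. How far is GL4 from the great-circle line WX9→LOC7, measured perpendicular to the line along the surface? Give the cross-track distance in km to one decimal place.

30.3 km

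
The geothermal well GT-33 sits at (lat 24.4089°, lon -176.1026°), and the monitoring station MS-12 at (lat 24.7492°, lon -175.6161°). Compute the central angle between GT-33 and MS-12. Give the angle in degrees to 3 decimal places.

0.558°

Δφ = 0.3403°,  Δλ = 0.4865°
a = sin²(Δφ/2) + cos φ₁ cos φ₂ sin²(Δλ/2) = 0.000024
c = 2·arcsin(√a) = 0.009742 rad = 0.5582°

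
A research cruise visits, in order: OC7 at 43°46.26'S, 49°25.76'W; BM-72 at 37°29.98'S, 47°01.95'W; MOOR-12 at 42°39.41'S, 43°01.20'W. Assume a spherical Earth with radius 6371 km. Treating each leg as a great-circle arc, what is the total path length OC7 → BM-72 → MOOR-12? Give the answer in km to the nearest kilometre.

1393 km

OC7: φ = -43.77100°, λ = -49.42933°
BM-72: φ = -37.49967°, λ = -47.03250°
MOOR-12: φ = -42.65683°, λ = -43.02000°
OC7→BM-72: c = 0.113952 rad, d = 725.99 km
BM-72→MOOR-12: c = 0.104721 rad, d = 667.18 km
Total = 725.99 + 667.18 = 1393.17 km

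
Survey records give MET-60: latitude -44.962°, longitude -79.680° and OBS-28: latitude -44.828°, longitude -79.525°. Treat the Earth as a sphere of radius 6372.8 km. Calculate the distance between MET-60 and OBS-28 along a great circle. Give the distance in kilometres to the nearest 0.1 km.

19.3 km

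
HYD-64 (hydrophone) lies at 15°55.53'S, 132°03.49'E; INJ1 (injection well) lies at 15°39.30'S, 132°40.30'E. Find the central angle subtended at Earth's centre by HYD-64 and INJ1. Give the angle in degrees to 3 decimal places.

0.649°

HYD-64: φ = -15.92550°, λ = +132.05817°
INJ1: φ = -15.65500°, λ = +132.67167°
Δφ = 0.2705°,  Δλ = 0.6135°
a = sin²(Δφ/2) + cos φ₁ cos φ₂ sin²(Δλ/2) = 0.000032
c = 2·arcsin(√a) = 0.011334 rad = 0.6494°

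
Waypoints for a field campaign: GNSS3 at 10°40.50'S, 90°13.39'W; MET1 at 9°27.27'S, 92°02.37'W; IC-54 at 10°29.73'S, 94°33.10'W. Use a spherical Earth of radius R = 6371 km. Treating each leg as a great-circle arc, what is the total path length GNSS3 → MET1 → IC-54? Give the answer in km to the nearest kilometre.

539 km

GNSS3: φ = -10.67500°, λ = -90.22317°
MET1: φ = -9.45450°, λ = -92.03950°
IC-54: φ = -10.49550°, λ = -94.55167°
GNSS3→MET1: c = 0.037789 rad, d = 240.75 km
MET1→IC-54: c = 0.046849 rad, d = 298.47 km
Total = 240.75 + 298.47 = 539.22 km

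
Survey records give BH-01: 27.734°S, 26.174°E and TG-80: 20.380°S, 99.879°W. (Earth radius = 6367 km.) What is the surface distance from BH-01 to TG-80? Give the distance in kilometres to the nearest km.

12117 km

Δφ = 7.3540°,  Δλ = -126.0530°
a = sin²(Δφ/2) + cos φ₁ cos φ₂ sin²(Δλ/2) = 0.663126
c = 2·arcsin(√a) = 1.903132 rad = 109.0414°
d = R·c = 6367 × 1.903132 = 12117.2 km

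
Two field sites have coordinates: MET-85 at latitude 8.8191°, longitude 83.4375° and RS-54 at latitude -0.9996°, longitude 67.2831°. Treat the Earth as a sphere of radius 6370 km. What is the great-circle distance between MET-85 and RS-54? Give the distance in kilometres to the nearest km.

Δφ = -9.8187°,  Δλ = -16.1544°
a = sin²(Δφ/2) + cos φ₁ cos φ₂ sin²(Δλ/2) = 0.026830
c = 2·arcsin(√a) = 0.329079 rad = 18.8548°
d = R·c = 6370 × 0.329079 = 2096.2 km

2096 km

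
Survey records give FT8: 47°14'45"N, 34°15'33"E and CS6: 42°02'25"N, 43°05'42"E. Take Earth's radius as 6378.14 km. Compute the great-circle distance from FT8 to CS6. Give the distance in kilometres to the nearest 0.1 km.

907.6 km

FT8: φ = +47.24583°, λ = +34.25917°
CS6: φ = +42.04028°, λ = +43.09500°
Δφ = -5.2056°,  Δλ = 8.8358°
a = sin²(Δφ/2) + cos φ₁ cos φ₂ sin²(Δλ/2) = 0.005054
c = 2·arcsin(√a) = 0.142300 rad = 8.1532°
d = R·c = 6378.14 × 0.142300 = 907.6 km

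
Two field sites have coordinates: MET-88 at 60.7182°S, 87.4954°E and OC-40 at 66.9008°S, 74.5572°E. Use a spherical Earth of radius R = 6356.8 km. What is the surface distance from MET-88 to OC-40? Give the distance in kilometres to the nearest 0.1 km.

Δφ = -6.1826°,  Δλ = -12.9382°
a = sin²(Δφ/2) + cos φ₁ cos φ₂ sin²(Δλ/2) = 0.005344
c = 2·arcsin(√a) = 0.146335 rad = 8.3844°
d = R·c = 6356.8 × 0.146335 = 930.2 km

930.2 km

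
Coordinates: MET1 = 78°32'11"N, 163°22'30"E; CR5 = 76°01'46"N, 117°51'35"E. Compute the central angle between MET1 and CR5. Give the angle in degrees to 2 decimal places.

10.04°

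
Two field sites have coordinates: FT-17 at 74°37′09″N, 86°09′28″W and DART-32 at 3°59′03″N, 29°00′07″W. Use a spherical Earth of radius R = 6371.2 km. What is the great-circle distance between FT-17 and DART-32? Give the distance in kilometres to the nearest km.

8657 km

FT-17: φ = +74.61917°, λ = -86.15778°
DART-32: φ = +3.98417°, λ = -29.00194°
Δφ = -70.6350°,  Δλ = 57.1558°
a = sin²(Δφ/2) + cos φ₁ cos φ₂ sin²(Δλ/2) = 0.394752
c = 2·arcsin(√a) = 1.358714 rad = 77.8486°
d = R·c = 6371.2 × 1.358714 = 8656.6 km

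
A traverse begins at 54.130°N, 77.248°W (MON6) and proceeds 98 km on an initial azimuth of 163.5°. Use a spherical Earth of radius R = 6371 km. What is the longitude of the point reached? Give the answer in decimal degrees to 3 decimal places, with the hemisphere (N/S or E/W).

76.829°W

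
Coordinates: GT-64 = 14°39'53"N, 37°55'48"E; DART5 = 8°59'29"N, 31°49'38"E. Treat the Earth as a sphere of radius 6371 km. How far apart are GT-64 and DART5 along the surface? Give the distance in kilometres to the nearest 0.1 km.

915.8 km

GT-64: φ = +14.66472°, λ = +37.93000°
DART5: φ = +8.99139°, λ = +31.82722°
Δφ = -5.6733°,  Δλ = -6.1028°
a = sin²(Δφ/2) + cos φ₁ cos φ₂ sin²(Δλ/2) = 0.005157
c = 2·arcsin(√a) = 0.143745 rad = 8.2360°
d = R·c = 6371 × 0.143745 = 915.8 km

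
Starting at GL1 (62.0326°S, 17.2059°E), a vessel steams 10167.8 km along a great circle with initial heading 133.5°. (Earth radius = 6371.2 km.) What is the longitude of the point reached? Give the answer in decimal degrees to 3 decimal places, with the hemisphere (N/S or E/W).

δ = d/R = 10167.8/6371.2 = 1.595900 rad
φ₂ = arcsin(sin φ₁ cos δ + cos φ₁ sin δ cos θ)
   = arcsin(-0.88321·-0.02510 + 0.46897·0.99968·-0.68835) = -17.49037°
λ₂ = λ₁ + atan2(sin θ sin δ cos φ₁, cos δ − sin φ₁ sin φ₂) = 147.71558°

147.716°E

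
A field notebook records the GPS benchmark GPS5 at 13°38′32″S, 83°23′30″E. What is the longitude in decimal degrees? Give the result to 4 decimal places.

83.3917°E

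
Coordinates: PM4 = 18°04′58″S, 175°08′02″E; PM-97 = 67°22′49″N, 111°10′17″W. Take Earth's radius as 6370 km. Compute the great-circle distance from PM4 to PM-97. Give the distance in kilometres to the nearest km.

11184 km

PM4: φ = -18.08278°, λ = +175.13389°
PM-97: φ = +67.38028°, λ = -111.17139°
Δφ = 85.4631°,  Δλ = 73.6947°
a = sin²(Δφ/2) + cos φ₁ cos φ₂ sin²(Δλ/2) = 0.591933
c = 2·arcsin(√a) = 1.755714 rad = 100.5950°
d = R·c = 6370 × 1.755714 = 11183.9 km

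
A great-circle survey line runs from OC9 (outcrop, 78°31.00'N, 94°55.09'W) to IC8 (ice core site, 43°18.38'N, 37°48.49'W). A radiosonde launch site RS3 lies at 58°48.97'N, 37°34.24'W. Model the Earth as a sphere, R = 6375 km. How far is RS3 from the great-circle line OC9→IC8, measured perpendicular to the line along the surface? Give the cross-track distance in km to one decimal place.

OC9: φ = +78.51667°, λ = -94.91817°
IC8: φ = +43.30633°, λ = -37.80817°
RS3: φ = +58.81617°, λ = -37.57067°
δ₁₃ = central angle OC9→RS3 = 0.464596 rad  (haversine)
θ₁₃ = bearing OC9→RS3 = 103.350°,  θ₁₂ = bearing OC9→IC8 = 112.307°
dₓₜ = R·arcsin(sin δ₁₃ · sin(θ₁₃ − θ₁₂)) = 6375·arcsin(0.44806·sin(-8.957°)) = -445.073 km
|dₓₜ| = 445.073 km

445.1 km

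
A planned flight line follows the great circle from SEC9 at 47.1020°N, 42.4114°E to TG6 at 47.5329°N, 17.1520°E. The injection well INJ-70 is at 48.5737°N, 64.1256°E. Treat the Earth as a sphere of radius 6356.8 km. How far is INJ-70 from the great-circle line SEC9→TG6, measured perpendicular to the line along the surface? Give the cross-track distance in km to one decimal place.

667.2 km

δ₁₃ = central angle SEC9→INJ-70 = 0.254810 rad  (haversine)
θ₁₃ = bearing SEC9→INJ-70 = 76.211°,  θ₁₂ = bearing SEC9→TG6 = 280.772°
dₓₜ = R·arcsin(sin δ₁₃ · sin(θ₁₃ − θ₁₂)) = 6356.8·arcsin(0.25206·sin(-204.561°)) = 667.234 km
|dₓₜ| = 667.234 km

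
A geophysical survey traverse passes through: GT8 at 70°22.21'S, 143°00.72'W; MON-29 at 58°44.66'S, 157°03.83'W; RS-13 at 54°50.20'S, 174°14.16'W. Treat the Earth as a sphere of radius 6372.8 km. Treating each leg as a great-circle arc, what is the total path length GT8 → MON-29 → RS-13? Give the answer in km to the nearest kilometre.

2578 km

GT8: φ = -70.37017°, λ = -143.01200°
MON-29: φ = -58.74433°, λ = -157.06383°
RS-13: φ = -54.83667°, λ = -174.23600°
GT8→MON-29: c = 0.227343 rad, d = 1448.81 km
MON-29→RS-13: c = 0.177124 rad, d = 1128.77 km
Total = 1448.81 + 1128.77 = 2577.59 km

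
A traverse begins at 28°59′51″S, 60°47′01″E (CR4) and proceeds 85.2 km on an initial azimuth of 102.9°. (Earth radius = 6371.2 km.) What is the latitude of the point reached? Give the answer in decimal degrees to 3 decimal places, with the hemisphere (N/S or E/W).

29.166°S

CR4: φ = -28.99750°, λ = +60.78361°
δ = d/R = 85.2/6371.2 = 0.013373 rad
φ₂ = arcsin(sin φ₁ cos δ + cos φ₁ sin δ cos θ)
   = arcsin(-0.48477·0.99991 + 0.87464·0.01337·-0.22325) = -29.16585°
λ₂ = λ₁ + atan2(sin θ sin δ cos φ₁, cos δ − sin φ₁ sin φ₂) = 61.63892°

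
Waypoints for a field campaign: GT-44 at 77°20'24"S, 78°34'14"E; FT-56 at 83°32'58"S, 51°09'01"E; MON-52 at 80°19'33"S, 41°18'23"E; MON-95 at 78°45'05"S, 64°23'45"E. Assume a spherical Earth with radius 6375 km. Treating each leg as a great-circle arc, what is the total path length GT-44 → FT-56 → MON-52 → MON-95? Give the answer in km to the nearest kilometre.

1721 km

GT-44: φ = -77.34000°, λ = +78.57056°
FT-56: φ = -83.54944°, λ = +51.15028°
MON-52: φ = -80.32583°, λ = +41.30639°
MON-95: φ = -78.75139°, λ = +64.39583°
GT-44→FT-56: c = 0.131496 rad, d = 838.28 km
FT-56→MON-52: c = 0.061006 rad, d = 388.91 km
MON-52→MON-95: c = 0.077523 rad, d = 494.21 km
Total = 838.28 + 388.91 + 494.21 = 1721.41 km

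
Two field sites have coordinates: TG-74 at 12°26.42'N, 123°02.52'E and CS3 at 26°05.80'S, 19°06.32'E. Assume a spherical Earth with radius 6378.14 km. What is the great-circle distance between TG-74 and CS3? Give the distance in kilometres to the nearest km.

TG-74: φ = +12.44033°, λ = +123.04200°
CS3: φ = -26.09667°, λ = +19.10533°
Δφ = -38.5370°,  Δλ = -103.9367°
a = sin²(Δφ/2) + cos φ₁ cos φ₂ sin²(Δλ/2) = 0.652989
c = 2·arcsin(√a) = 1.881763 rad = 107.8171°
d = R·c = 6378.14 × 1.881763 = 12002.1 km

12002 km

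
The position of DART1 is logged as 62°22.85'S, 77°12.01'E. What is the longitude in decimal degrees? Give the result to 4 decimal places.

77.2002°E

77° + 12.01′/60 = 77 + 0.20017 = 77.2002°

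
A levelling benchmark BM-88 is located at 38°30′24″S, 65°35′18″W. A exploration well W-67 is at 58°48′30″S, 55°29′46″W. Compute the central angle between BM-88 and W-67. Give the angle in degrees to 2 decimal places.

BM-88: φ = -38.50667°, λ = -65.58833°
W-67: φ = -58.80833°, λ = -55.49611°
Δφ = -20.3017°,  Δλ = 10.0922°
a = sin²(Δφ/2) + cos φ₁ cos φ₂ sin²(Δλ/2) = 0.034196
c = 2·arcsin(√a) = 0.371984 rad = 21.3131°

21.31°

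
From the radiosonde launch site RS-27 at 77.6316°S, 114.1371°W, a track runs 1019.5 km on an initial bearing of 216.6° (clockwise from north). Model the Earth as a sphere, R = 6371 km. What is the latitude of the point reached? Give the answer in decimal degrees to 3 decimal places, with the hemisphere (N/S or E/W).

82.618°S

δ = d/R = 1019.5/6371 = 0.160022 rad
φ₂ = arcsin(sin φ₁ cos δ + cos φ₁ sin δ cos θ)
   = arcsin(-0.97679·0.98722 + 0.21420·0.15934·-0.80282) = -82.61778°
λ₂ = λ₁ + atan2(sin θ sin δ cos φ₁, cos δ − sin φ₁ sin φ₂) = -161.81646°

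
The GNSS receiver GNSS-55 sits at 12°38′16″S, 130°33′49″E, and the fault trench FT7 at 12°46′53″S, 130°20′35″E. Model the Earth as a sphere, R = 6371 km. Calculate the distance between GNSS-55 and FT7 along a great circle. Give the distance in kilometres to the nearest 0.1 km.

GNSS-55: φ = -12.63778°, λ = +130.56361°
FT7: φ = -12.78139°, λ = +130.34306°
Δφ = -0.1436°,  Δλ = -0.2206°
a = sin²(Δφ/2) + cos φ₁ cos φ₂ sin²(Δλ/2) = 0.000005
c = 2·arcsin(√a) = 0.004515 rad = 0.2587°
d = R·c = 6371 × 0.004515 = 28.8 km

28.8 km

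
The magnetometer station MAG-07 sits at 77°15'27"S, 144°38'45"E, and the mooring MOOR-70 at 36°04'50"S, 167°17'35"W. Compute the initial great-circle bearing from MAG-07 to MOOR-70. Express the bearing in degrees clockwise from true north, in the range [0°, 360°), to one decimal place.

56.6°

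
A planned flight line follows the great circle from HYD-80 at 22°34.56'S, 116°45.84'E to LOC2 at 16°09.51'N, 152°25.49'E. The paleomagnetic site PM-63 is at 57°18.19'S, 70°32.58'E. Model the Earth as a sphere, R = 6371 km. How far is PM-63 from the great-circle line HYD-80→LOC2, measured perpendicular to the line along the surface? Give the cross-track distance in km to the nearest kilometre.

HYD-80: φ = -22.57600°, λ = +116.76400°
LOC2: φ = +16.15850°, λ = +152.42483°
PM-63: φ = -57.30317°, λ = +70.54300°
δ₁₃ = central angle HYD-80→PM-63 = 0.839032 rad  (haversine)
θ₁₃ = bearing HYD-80→PM-63 = 211.617°,  θ₁₂ = bearing HYD-80→LOC2 = 45.174°
dₓₜ = R·arcsin(sin δ₁₃ · sin(θ₁₃ − θ₁₂)) = 6371·arcsin(0.74400·sin(166.443°)) = 1116.851 km
|dₓₜ| = 1116.851 km

1117 km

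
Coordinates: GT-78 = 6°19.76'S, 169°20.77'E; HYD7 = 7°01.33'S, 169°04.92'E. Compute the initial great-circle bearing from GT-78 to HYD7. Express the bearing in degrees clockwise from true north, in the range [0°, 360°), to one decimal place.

200.7°

GT-78: φ = -6.32933°, λ = +169.34617°
HYD7: φ = -7.02217°, λ = +169.08200°
Δλ = -0.2642°
y = sin Δλ · cos φ₂ = -0.004576
x = cos φ₁ sin φ₂ − sin φ₁ cos φ₂ cos Δλ = -0.012093
θ = atan2(y, x) = -159.2736° → 200.7264° (mod 360°)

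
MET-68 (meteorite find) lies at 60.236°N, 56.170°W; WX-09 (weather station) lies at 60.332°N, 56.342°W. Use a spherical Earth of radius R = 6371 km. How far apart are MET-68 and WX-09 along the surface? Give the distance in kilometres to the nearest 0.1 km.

Δφ = 0.0960°,  Δλ = -0.1720°
a = sin²(Δφ/2) + cos φ₁ cos φ₂ sin²(Δλ/2) = 0.000001
c = 2·arcsin(√a) = 0.002241 rad = 0.1284°
d = R·c = 6371 × 0.002241 = 14.3 km

14.3 km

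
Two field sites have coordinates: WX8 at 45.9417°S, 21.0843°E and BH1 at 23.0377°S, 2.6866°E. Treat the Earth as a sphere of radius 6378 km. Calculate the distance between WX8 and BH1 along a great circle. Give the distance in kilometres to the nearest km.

Δφ = 22.9040°,  Δλ = -18.3977°
a = sin²(Δφ/2) + cos φ₁ cos φ₂ sin²(Δλ/2) = 0.055775
c = 2·arcsin(√a) = 0.476838 rad = 27.3208°
d = R·c = 6378 × 0.476838 = 3041.3 km

3041 km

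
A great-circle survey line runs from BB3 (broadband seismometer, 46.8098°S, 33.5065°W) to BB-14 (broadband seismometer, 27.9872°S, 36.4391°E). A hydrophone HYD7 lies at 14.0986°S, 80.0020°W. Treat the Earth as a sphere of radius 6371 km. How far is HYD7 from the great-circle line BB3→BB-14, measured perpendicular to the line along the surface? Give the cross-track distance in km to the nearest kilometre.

δ₁₃ = central angle BB3→HYD7 = 0.883343 rad  (haversine)
θ₁₃ = bearing BB3→HYD7 = 294.465°,  θ₁₂ = bearing BB3→BB-14 = 96.902°
dₓₜ = R·arcsin(sin δ₁₃ · sin(θ₁₃ − θ₁₂)) = 6371·arcsin(0.77286·sin(197.563°)) = -1499.650 km
|dₓₜ| = 1499.650 km

1500 km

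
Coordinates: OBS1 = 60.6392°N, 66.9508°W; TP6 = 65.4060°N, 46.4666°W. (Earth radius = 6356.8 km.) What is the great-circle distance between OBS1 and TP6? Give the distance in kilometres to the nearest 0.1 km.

Δφ = 4.7668°,  Δλ = 20.4842°
a = sin²(Δφ/2) + cos φ₁ cos φ₂ sin²(Δλ/2) = 0.008181
c = 2·arcsin(√a) = 0.181144 rad = 10.3788°
d = R·c = 6356.8 × 0.181144 = 1151.5 km

1151.5 km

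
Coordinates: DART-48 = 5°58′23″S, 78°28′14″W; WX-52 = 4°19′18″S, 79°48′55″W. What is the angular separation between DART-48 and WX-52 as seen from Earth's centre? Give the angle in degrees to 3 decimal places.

2.126°

DART-48: φ = -5.97306°, λ = -78.47056°
WX-52: φ = -4.32167°, λ = -79.81528°
Δφ = 1.6514°,  Δλ = -1.3447°
a = sin²(Δφ/2) + cos φ₁ cos φ₂ sin²(Δλ/2) = 0.000344
c = 2·arcsin(√a) = 0.037109 rad = 2.1262°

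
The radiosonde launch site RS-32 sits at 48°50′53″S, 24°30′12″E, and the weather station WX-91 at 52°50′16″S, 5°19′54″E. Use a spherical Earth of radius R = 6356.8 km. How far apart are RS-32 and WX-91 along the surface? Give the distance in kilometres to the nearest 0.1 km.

1409.2 km

RS-32: φ = -48.84806°, λ = +24.50333°
WX-91: φ = -52.83778°, λ = +5.33167°
Δφ = -3.9897°,  Δλ = -19.1717°
a = sin²(Δφ/2) + cos φ₁ cos φ₂ sin²(Δλ/2) = 0.012235
c = 2·arcsin(√a) = 0.221678 rad = 12.7012°
d = R·c = 6356.8 × 0.221678 = 1409.2 km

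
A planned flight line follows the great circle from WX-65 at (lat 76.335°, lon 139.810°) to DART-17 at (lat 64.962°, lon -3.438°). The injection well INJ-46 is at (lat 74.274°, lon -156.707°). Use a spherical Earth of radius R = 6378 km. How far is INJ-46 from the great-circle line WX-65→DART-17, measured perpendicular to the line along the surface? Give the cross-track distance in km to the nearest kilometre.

1719 km

δ₁₃ = central angle WX-65→INJ-46 = 0.269480 rad  (haversine)
θ₁₃ = bearing WX-65→INJ-46 = 65.638°,  θ₁₂ = bearing WX-65→DART-17 = 335.019°
dₓₜ = R·arcsin(sin δ₁₃ · sin(θ₁₃ − θ₁₂)) = 6378·arcsin(0.26623·sin(-269.381°)) = 1718.639 km
|dₓₜ| = 1718.639 km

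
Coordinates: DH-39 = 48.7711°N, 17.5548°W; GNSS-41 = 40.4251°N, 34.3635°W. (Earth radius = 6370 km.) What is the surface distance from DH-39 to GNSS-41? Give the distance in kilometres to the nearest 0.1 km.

Δφ = -8.3460°,  Δλ = -16.8087°
a = sin²(Δφ/2) + cos φ₁ cos φ₂ sin²(Δλ/2) = 0.016013
c = 2·arcsin(√a) = 0.253766 rad = 14.5397°
d = R·c = 6370 × 0.253766 = 1616.5 km

1616.5 km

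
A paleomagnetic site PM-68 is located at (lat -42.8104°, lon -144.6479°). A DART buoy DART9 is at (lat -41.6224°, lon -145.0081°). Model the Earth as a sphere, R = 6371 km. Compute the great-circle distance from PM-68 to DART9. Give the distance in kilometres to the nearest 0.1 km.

135.4 km

Δφ = 1.1880°,  Δλ = -0.3602°
a = sin²(Δφ/2) + cos φ₁ cos φ₂ sin²(Δλ/2) = 0.000113
c = 2·arcsin(√a) = 0.021251 rad = 1.2176°
d = R·c = 6371 × 0.021251 = 135.4 km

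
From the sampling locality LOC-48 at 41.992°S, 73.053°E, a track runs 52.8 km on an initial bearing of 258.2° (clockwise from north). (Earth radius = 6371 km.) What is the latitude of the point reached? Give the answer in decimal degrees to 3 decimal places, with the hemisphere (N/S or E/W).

δ = d/R = 52.8/6371 = 0.008288 rad
φ₂ = arcsin(sin φ₁ cos δ + cos φ₁ sin δ cos θ)
   = arcsin(-0.66903·0.99997 + 0.74324·0.00829·-0.20450) = -42.08740°
λ₂ = λ₁ + atan2(sin θ sin δ cos φ₁, cos δ − sin φ₁ sin φ₂) = 72.42667°

42.087°S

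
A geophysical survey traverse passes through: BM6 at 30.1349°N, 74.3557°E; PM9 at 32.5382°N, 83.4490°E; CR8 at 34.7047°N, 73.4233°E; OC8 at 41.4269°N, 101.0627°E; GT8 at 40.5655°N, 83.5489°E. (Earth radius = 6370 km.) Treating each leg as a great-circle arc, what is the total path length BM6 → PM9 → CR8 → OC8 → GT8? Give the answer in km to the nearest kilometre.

5852 km

BM6→PM9: c = 0.141841 rad, d = 903.53 km
PM9→CR8: c = 0.150461 rad, d = 958.44 km
CR8→OC8: c = 0.395553 rad, d = 2519.67 km
OC8→GT8: c = 0.230803 rad, d = 1470.21 km
Total = 903.53 + 958.44 + 2519.67 + 1470.21 = 5851.85 km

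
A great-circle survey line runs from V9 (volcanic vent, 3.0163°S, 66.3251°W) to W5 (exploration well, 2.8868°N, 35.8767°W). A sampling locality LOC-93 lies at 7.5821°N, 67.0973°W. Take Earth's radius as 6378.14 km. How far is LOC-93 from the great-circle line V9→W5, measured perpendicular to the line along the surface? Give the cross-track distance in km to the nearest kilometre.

1175 km

δ₁₃ = central angle V9→LOC-93 = 0.185465 rad  (haversine)
θ₁₃ = bearing V9→LOC-93 = 355.846°,  θ₁₂ = bearing V9→W5 = 79.304°
dₓₜ = R·arcsin(sin δ₁₃ · sin(θ₁₃ − θ₁₂)) = 6378.14·arcsin(0.18440·sin(276.542°)) = -1175.132 km
|dₓₜ| = 1175.132 km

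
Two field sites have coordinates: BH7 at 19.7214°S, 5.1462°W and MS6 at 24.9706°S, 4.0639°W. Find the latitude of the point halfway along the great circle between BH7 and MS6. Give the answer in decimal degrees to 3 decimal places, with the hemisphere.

22.347°S

Bx = cos φ₂ cos Δλ = 0.906363,  By = cos φ₂ sin Δλ = 0.017123
φₘ = atan2(sin φ₁ + sin φ₂, √((cos φ₁ + Bx)² + By²)) = -22.34690°
λₘ = λ₁ + atan2(By, cos φ₁ + Bx) = -4.61525°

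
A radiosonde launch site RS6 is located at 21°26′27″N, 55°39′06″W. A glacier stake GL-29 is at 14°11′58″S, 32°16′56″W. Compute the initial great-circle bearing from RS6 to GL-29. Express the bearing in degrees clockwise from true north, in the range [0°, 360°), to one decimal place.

RS6: φ = +21.44083°, λ = -55.65167°
GL-29: φ = -14.19944°, λ = -32.28222°
Δλ = 23.3694°
y = sin Δλ · cos φ₂ = 0.384540
x = cos φ₁ sin φ₂ − sin φ₁ cos φ₂ cos Δλ = -0.553624
θ = atan2(y, x) = 145.2167° → 145.2167° (mod 360°)

145.2°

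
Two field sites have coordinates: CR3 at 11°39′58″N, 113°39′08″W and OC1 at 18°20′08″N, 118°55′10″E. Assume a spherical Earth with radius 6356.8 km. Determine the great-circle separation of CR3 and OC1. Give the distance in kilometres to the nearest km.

CR3: φ = +11.66611°, λ = -113.65222°
OC1: φ = +18.33556°, λ = +118.91944°
Δφ = 6.6694°,  Δλ = -127.4283°
a = sin²(Δφ/2) + cos φ₁ cos φ₂ sin²(Δλ/2) = 0.750692
c = 2·arcsin(√a) = 2.095994 rad = 120.0916°
d = R·c = 6356.8 × 2.095994 = 13323.8 km

13324 km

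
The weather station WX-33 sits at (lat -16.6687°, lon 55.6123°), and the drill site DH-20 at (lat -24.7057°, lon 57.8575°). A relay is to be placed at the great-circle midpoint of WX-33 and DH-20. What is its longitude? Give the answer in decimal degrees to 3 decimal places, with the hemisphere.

56.705°E

Bx = cos φ₂ cos Δλ = 0.907769,  By = cos φ₂ sin Δλ = 0.035590
φₘ = atan2(sin φ₁ + sin φ₂, √((cos φ₁ + Bx)² + By²)) = -20.69083°
λₘ = λ₁ + atan2(By, cos φ₁ + Bx) = 56.70512°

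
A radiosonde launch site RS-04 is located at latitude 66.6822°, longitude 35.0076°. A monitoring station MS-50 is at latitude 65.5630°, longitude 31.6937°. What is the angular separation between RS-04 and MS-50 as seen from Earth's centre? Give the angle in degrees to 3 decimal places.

Δφ = -1.1192°,  Δλ = -3.3139°
a = sin²(Δφ/2) + cos φ₁ cos φ₂ sin²(Δλ/2) = 0.000232
c = 2·arcsin(√a) = 0.030484 rad = 1.7466°

1.747°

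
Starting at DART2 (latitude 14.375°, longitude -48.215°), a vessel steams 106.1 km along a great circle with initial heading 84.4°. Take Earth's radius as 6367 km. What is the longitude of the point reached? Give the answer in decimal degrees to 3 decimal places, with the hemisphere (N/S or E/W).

δ = d/R = 106.1/6367 = 0.016664 rad
φ₂ = arcsin(sin φ₁ cos δ + cos φ₁ sin δ cos θ)
   = arcsin(0.24827·0.99986 + 0.96869·0.01666·0.09758) = 14.46615°
λ₂ = λ₁ + atan2(sin θ sin δ cos φ₁, cos δ − sin φ₁ sin φ₂) = -47.23366°

47.234°W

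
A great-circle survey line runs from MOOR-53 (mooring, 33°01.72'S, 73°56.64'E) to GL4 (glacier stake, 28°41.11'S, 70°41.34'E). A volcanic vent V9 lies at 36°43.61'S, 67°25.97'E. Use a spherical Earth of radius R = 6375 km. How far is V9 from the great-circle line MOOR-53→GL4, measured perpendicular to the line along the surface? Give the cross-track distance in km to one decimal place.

721.6 km

MOOR-53: φ = -33.02867°, λ = +73.94400°
GL4: φ = -28.68517°, λ = +70.68900°
V9: φ = -36.72683°, λ = +67.43283°
δ₁₃ = central angle MOOR-53→V9 = 0.113345 rad  (haversine)
θ₁₃ = bearing MOOR-53→V9 = 233.473°,  θ₁₂ = bearing MOOR-53→GL4 = 326.397°
dₓₜ = R·arcsin(sin δ₁₃ · sin(θ₁₃ − θ₁₂)) = 6375·arcsin(0.11310·sin(-92.924°)) = -721.631 km
|dₓₜ| = 721.631 km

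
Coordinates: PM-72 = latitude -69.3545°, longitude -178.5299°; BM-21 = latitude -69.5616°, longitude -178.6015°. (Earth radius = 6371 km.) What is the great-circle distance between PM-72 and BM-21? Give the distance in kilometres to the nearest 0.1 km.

23.2 km

Δφ = -0.2071°,  Δλ = -0.0716°
a = sin²(Δφ/2) + cos φ₁ cos φ₂ sin²(Δλ/2) = 0.000003
c = 2·arcsin(√a) = 0.003641 rad = 0.2086°
d = R·c = 6371 × 0.003641 = 23.2 km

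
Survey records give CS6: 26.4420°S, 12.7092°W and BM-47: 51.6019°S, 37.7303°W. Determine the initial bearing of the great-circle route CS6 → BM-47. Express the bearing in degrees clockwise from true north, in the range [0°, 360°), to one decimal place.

210.2°

Δλ = -25.0211°
y = sin Δλ · cos φ₂ = -0.262705
x = cos φ₁ sin φ₂ − sin φ₁ cos φ₂ cos Δλ = -0.451102
θ = atan2(y, x) = -149.7851° → 210.2149° (mod 360°)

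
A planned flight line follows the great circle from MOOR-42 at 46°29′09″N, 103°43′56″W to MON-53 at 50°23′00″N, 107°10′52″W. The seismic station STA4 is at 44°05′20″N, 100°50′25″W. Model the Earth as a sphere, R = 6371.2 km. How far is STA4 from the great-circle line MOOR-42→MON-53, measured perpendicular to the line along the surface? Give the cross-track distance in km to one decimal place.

74.0 km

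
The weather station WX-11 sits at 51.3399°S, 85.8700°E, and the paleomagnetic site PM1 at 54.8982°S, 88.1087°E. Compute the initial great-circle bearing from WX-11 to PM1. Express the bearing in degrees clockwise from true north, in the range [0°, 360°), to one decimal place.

160.2°

Δλ = 2.2387°
y = sin Δλ · cos φ₂ = 0.022462
x = cos φ₁ sin φ₂ − sin φ₁ cos φ₂ cos Δλ = -0.062407
θ = atan2(y, x) = 160.2045° → 160.2045° (mod 360°)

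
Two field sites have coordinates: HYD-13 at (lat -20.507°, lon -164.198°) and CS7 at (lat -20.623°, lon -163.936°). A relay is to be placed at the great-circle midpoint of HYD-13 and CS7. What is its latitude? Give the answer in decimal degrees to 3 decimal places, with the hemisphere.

20.565°S

Bx = cos φ₂ cos Δλ = 0.935908,  By = cos φ₂ sin Δλ = 0.004280
φₘ = atan2(sin φ₁ + sin φ₂, √((cos φ₁ + Bx)² + By²)) = -20.56505°
λₘ = λ₁ + atan2(By, cos φ₁ + Bx) = -164.06705°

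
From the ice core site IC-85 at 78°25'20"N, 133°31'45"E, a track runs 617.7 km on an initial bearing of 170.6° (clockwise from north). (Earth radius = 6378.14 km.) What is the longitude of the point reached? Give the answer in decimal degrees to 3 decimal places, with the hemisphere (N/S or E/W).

136.612°E

IC-85: φ = +78.42222°, λ = +133.52917°
δ = d/R = 617.7/6378.14 = 0.096846 rad
φ₂ = arcsin(sin φ₁ cos δ + cos φ₁ sin δ cos θ)
   = arcsin(0.97965·0.99531 + 0.20070·0.09670·-0.98657) = 72.92410°
λ₂ = λ₁ + atan2(sin θ sin δ cos φ₁, cos δ − sin φ₁ sin φ₂) = 136.61221°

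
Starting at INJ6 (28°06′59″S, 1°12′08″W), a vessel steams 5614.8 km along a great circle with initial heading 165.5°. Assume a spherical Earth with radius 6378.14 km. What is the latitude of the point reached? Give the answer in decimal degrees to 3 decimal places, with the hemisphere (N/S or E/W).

INJ6: φ = -28.11639°, λ = -1.20222°
δ = d/R = 5614.8/6378.14 = 0.880319 rad
φ₂ = arcsin(sin φ₁ cos δ + cos φ₁ sin δ cos θ)
   = arcsin(-0.47126·0.63690 + 0.88199·0.77094·-0.96815) = -73.42699°
λ₂ = λ₁ + atan2(sin θ sin δ cos φ₁, cos δ − sin φ₁ sin φ₂) = 41.38646°

73.427°S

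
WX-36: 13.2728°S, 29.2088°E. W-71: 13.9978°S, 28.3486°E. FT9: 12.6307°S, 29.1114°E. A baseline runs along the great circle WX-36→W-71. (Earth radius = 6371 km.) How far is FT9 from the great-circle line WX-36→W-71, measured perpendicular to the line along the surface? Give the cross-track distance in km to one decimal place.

δ₁₃ = central angle WX-36→FT9 = 0.011329 rad  (haversine)
θ₁₃ = bearing WX-36→FT9 = 351.580°,  θ₁₂ = bearing WX-36→W-71 = 228.965°
dₓₜ = R·arcsin(sin δ₁₃ · sin(θ₁₃ − θ₁₂)) = 6371·arcsin(0.01133·sin(122.615°)) = 60.793 km
|dₓₜ| = 60.793 km

60.8 km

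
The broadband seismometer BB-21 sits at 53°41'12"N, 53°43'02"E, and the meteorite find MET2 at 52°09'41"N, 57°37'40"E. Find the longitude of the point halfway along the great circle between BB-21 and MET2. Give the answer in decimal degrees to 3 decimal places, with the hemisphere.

55.707°E

BB-21: φ = +53.68667°, λ = +53.71722°
MET2: φ = +52.16139°, λ = +57.62778°
Bx = cos φ₂ cos Δλ = 0.612011,  By = cos φ₂ sin Δλ = 0.041836
φₘ = atan2(sin φ₁ + sin φ₂, √((cos φ₁ + Bx)² + By²)) = 52.94007°
λₘ = λ₁ + atan2(By, cos φ₁ + Bx) = 55.70696°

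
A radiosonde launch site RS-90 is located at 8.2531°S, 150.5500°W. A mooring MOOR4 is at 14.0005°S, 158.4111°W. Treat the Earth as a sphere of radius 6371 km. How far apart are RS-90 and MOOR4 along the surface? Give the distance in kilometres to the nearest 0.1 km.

Δφ = -5.7474°,  Δλ = -7.8611°
a = sin²(Δφ/2) + cos φ₁ cos φ₂ sin²(Δλ/2) = 0.007025
c = 2·arcsin(√a) = 0.167832 rad = 9.6161°
d = R·c = 6371 × 0.167832 = 1069.3 km

1069.3 km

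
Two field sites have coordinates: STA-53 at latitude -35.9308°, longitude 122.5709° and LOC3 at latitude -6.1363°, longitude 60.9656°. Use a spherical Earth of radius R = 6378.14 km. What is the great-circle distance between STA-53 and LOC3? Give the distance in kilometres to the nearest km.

Δφ = 29.7945°,  Δλ = -61.6053°
a = sin²(Δφ/2) + cos φ₁ cos φ₂ sin²(Δλ/2) = 0.277210
c = 2·arcsin(√a) = 1.108975 rad = 63.5396°
d = R·c = 6378.14 × 1.108975 = 7073.2 km

7073 km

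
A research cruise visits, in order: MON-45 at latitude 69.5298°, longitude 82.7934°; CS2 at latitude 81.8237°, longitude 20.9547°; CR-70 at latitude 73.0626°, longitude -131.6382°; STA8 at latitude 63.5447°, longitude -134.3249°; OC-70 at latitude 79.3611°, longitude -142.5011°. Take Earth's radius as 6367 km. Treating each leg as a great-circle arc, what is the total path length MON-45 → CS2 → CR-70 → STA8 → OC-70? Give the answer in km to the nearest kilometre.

MON-45→CS2: c = 0.314973 rad, d = 2005.43 km
CS2→CR-70: c = 0.427228 rad, d = 2720.16 km
CR-70→STA8: c = 0.166979 rad, d = 1063.16 km
STA8→OC-70: c = 0.279099 rad, d = 1777.02 km
Total = 2005.43 + 2720.16 + 1063.16 + 1777.02 = 7565.77 km

7566 km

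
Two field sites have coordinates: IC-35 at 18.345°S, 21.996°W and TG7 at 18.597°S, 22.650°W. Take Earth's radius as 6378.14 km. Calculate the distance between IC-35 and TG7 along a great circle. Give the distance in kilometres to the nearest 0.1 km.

74.5 km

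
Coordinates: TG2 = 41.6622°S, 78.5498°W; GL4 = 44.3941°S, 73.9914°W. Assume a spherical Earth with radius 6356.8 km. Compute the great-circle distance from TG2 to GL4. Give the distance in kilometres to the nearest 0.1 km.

Δφ = -2.7319°,  Δλ = 4.5584°
a = sin²(Δφ/2) + cos φ₁ cos φ₂ sin²(Δλ/2) = 0.001413
c = 2·arcsin(√a) = 0.075185 rad = 4.3078°
d = R·c = 6356.8 × 0.075185 = 477.9 km

477.9 km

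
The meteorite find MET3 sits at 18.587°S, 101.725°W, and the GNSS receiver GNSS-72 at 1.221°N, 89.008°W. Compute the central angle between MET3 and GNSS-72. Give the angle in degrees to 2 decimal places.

23.42°

Δφ = 19.8080°,  Δλ = 12.7170°
a = sin²(Δφ/2) + cos φ₁ cos φ₂ sin²(Δλ/2) = 0.041206
c = 2·arcsin(√a) = 0.408828 rad = 23.4241°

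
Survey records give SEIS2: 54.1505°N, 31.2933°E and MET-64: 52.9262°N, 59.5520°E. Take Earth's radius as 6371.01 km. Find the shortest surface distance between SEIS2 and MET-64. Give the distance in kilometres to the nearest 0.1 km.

1859.8 km

Δφ = -1.2243°,  Δλ = 28.2587°
a = sin²(Δφ/2) + cos φ₁ cos φ₂ sin²(Δλ/2) = 0.021153
c = 2·arcsin(√a) = 0.291918 rad = 16.7257°
d = R·c = 6371.01 × 0.291918 = 1859.8 km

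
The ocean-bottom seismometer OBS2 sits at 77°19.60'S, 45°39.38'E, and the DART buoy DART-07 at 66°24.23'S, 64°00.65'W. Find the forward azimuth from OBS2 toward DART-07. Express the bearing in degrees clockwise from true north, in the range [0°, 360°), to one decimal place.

OBS2: φ = -77.32667°, λ = +45.65633°
DART-07: φ = -66.40383°, λ = -64.01083°
Δλ = -109.6672°
y = sin Δλ · cos φ₂ = -0.376936
x = cos φ₁ sin φ₂ − sin φ₁ cos φ₂ cos Δλ = -0.332486
θ = atan2(y, x) = -131.4147° → 228.5853° (mod 360°)

228.6°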